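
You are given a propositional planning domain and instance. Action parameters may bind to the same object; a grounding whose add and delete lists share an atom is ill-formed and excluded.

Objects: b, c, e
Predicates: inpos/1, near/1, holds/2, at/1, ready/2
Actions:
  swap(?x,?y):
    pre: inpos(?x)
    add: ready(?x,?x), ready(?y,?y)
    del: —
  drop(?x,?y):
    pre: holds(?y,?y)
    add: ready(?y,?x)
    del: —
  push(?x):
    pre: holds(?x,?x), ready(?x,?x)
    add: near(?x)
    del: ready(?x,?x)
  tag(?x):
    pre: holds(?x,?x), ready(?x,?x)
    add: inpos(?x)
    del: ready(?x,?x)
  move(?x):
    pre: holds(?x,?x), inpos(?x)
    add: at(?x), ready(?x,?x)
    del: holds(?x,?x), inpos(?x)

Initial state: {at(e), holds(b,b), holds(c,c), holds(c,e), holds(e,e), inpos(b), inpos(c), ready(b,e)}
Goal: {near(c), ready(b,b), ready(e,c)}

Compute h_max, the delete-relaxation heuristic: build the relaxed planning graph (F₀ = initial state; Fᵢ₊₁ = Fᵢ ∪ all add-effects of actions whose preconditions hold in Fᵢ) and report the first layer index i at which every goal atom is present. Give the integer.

2

F0 = init (8 atoms)
F1 = F0 ∪ {at(b), at(c), ready(b,b), ready(b,c), ready(c,b), ready(c,c), ready(c,e), ready(e,b), ready(e,c), ready(e,e)}  (18 atoms)
F2 = F1 ∪ {inpos(e), near(b), near(c), near(e)}  (22 atoms)
goal ⊆ F2  ⇒  h_max = 2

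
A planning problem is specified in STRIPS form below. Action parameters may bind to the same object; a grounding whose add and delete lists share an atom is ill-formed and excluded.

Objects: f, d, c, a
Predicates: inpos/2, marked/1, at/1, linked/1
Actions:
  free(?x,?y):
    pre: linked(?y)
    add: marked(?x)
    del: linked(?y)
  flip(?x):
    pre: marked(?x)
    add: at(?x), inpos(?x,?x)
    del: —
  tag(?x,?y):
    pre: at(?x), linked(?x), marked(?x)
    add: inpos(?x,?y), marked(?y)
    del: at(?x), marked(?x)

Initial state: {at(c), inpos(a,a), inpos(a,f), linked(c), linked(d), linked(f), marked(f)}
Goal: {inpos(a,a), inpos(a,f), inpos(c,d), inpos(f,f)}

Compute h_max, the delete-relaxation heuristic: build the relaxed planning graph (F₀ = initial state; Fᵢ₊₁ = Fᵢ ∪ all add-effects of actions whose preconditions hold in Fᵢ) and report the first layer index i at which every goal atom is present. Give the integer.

F0 = init (7 atoms)
F1 = F0 ∪ {at(f), inpos(f,f), marked(a), marked(c), marked(d)}  (12 atoms)
F2 = F1 ∪ {at(a), at(d), inpos(c,a), inpos(c,c), inpos(c,d), inpos(c,f), inpos(d,d), inpos(f,a), inpos(f,c), inpos(f,d)}  (22 atoms)
goal ⊆ F2  ⇒  h_max = 2

2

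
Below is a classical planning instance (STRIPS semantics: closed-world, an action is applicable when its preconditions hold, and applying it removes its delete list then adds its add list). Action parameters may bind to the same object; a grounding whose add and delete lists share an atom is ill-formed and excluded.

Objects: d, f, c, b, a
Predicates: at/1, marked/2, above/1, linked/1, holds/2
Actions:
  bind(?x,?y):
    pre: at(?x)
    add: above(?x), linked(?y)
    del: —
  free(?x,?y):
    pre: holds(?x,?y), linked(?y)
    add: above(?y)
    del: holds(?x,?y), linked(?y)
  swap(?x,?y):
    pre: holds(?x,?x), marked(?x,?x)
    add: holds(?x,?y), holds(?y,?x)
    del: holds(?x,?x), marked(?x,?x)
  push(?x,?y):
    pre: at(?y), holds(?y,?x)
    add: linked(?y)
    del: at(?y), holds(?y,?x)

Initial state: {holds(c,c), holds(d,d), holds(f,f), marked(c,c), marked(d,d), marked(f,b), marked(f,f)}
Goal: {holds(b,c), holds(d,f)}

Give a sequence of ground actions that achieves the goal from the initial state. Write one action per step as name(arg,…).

swap(d,f); swap(c,b)

1. swap(d,f)  →  {holds(c,c), holds(d,f), holds(f,d), holds(f,f), marked(c,c), marked(f,b), marked(f,f)}
2. swap(c,b)  →  {holds(b,c), holds(c,b), holds(d,f), holds(f,d), holds(f,f), marked(f,b), marked(f,f)}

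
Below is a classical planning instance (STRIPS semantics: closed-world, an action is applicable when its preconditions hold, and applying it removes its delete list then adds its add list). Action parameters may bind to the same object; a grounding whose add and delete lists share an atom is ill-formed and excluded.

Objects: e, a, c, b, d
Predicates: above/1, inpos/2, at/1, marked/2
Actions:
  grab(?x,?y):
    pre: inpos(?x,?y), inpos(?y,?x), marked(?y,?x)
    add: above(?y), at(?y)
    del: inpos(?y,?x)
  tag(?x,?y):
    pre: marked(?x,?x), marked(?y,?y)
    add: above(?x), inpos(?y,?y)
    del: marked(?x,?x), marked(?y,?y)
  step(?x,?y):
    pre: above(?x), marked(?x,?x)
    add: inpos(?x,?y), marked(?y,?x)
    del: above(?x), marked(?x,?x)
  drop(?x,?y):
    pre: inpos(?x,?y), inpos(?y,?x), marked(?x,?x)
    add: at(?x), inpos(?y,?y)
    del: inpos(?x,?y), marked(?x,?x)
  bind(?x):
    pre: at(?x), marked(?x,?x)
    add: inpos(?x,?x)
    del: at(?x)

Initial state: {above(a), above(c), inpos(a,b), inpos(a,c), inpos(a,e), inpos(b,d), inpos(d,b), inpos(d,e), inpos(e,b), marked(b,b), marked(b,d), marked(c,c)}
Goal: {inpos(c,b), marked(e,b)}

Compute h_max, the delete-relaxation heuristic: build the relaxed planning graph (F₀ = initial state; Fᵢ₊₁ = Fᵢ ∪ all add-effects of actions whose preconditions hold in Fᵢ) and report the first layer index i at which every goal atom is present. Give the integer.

F0 = init (12 atoms)
F1 = F0 ∪ {above(b), at(b), inpos(b,b), inpos(c,a), inpos(c,b), inpos(c,c), inpos(c,d), inpos(c,e), inpos(d,d), marked(a,c), marked(b,c), marked(d,c), marked(e,c)}  (25 atoms)
F2 = F1 ∪ {at(a), at(c), inpos(a,a), inpos(b,a), inpos(b,c), inpos(b,e), marked(a,b), marked(c,b), marked(d,b), marked(e,b)}  (35 atoms)
goal ⊆ F2  ⇒  h_max = 2

2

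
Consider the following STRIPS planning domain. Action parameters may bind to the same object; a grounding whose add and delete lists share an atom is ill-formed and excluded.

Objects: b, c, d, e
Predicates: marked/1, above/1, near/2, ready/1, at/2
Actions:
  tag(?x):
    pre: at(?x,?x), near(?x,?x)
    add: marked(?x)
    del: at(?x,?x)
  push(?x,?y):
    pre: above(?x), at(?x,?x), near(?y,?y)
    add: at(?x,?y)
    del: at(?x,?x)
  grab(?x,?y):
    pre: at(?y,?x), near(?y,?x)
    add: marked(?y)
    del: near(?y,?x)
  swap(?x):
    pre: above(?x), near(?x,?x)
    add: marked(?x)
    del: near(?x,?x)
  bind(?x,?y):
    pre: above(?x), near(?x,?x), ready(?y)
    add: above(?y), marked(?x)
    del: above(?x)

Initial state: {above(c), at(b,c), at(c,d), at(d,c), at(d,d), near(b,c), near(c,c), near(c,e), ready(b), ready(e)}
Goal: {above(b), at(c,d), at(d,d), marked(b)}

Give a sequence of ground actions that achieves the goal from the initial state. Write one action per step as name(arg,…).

grab(c,b); bind(c,b)

1. grab(c,b)  →  {above(c), at(b,c), at(c,d), at(d,c), at(d,d), marked(b), near(c,c), near(c,e), ready(b), ready(e)}
2. bind(c,b)  →  {above(b), at(b,c), at(c,d), at(d,c), at(d,d), marked(b), marked(c), near(c,c), near(c,e), ready(b), ready(e)}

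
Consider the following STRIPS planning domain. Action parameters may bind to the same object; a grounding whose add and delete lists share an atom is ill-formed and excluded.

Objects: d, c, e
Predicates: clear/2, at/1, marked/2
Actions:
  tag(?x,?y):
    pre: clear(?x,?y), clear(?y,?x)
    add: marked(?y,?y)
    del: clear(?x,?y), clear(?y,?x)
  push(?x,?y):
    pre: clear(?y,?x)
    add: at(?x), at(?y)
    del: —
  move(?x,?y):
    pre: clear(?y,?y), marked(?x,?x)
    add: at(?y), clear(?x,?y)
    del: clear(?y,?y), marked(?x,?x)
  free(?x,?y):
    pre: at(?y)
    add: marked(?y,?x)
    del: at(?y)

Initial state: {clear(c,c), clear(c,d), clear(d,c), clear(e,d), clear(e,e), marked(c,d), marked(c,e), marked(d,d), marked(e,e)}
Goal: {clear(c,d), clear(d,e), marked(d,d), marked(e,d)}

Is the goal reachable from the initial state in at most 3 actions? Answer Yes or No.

No

1. push(d,c)  →  {at(c), at(d), clear(c,c), clear(c,d), clear(d,c), clear(e,d), clear(e,e), marked(c,d), marked(c,e), marked(d,d), marked(e,e)}
2. move(d,e)  →  {at(c), at(d), at(e), clear(c,c), clear(c,d), clear(d,c), clear(d,e), clear(e,d), marked(c,d), marked(c,e), marked(e,e)}
3. free(d,d)  →  {at(c), at(e), clear(c,c), clear(c,d), clear(d,c), clear(d,e), clear(e,d), marked(c,d), marked(c,e), marked(d,d), marked(e,e)}
4. free(d,e)  →  {at(c), clear(c,c), clear(c,d), clear(d,c), clear(d,e), clear(e,d), marked(c,d), marked(c,e), marked(d,d), marked(e,d), marked(e,e)}
optimal plan length = 4; 4 > 3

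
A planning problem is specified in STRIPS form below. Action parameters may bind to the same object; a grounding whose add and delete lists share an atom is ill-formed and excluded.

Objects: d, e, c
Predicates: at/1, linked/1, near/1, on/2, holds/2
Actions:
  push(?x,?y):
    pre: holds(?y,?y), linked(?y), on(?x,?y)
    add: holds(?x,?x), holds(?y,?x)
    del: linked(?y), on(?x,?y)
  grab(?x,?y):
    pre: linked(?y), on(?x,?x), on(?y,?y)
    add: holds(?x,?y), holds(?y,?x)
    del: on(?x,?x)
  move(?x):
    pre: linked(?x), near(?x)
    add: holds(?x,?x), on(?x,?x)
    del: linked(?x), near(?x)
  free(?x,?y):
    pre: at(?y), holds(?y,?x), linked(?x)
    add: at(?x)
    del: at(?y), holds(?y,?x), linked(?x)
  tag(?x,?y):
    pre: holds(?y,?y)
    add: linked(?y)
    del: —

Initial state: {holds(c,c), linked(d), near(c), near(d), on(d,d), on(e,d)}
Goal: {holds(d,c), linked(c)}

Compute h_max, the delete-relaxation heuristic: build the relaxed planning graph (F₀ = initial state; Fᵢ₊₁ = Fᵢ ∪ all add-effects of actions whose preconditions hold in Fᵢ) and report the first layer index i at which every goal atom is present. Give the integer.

3

F0 = init (6 atoms)
F1 = F0 ∪ {holds(d,d), linked(c)}  (8 atoms)
F2 = F1 ∪ {holds(d,e), holds(e,e), on(c,c)}  (11 atoms)
F3 = F2 ∪ {holds(c,d), holds(d,c), linked(e)}  (14 atoms)
goal ⊆ F3  ⇒  h_max = 3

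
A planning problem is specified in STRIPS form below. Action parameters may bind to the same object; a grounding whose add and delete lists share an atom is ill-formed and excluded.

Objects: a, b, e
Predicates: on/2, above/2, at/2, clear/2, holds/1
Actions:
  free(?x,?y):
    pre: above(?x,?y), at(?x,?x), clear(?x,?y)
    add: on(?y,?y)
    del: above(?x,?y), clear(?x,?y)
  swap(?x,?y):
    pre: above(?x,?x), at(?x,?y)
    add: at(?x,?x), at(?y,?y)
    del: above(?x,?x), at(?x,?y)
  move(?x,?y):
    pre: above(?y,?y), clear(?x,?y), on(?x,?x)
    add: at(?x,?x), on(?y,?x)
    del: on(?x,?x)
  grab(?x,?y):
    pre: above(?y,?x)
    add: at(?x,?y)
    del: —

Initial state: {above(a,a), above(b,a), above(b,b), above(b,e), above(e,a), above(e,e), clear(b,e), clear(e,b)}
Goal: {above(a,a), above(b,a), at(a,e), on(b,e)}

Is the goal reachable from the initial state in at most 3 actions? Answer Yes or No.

1. grab(a,e)  →  {above(a,a), above(b,a), above(b,b), above(b,e), above(e,a), above(e,e), at(a,e), clear(b,e), clear(e,b)}
2. grab(b,b)  →  {above(a,a), above(b,a), above(b,b), above(b,e), above(e,a), above(e,e), at(a,e), at(b,b), clear(b,e), clear(e,b)}
3. free(b,e)  →  {above(a,a), above(b,a), above(b,b), above(e,a), above(e,e), at(a,e), at(b,b), clear(e,b), on(e,e)}
4. move(e,b)  →  {above(a,a), above(b,a), above(b,b), above(e,a), above(e,e), at(a,e), at(b,b), at(e,e), clear(e,b), on(b,e)}
optimal plan length = 4; 4 > 3

No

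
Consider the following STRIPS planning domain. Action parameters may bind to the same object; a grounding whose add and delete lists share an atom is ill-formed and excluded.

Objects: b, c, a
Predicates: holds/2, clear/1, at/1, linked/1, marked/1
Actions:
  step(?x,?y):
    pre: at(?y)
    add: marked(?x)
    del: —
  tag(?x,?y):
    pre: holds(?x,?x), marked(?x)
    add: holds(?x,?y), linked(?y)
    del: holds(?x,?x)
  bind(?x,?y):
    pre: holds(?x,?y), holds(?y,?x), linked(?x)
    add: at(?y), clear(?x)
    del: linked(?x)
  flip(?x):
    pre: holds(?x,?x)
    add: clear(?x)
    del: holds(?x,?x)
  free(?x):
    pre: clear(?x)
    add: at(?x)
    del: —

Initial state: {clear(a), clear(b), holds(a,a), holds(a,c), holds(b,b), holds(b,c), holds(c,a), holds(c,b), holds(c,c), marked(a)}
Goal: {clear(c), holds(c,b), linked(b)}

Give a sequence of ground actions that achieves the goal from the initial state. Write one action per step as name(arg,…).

tag(a,b); flip(c)

1. tag(a,b)  →  {clear(a), clear(b), holds(a,b), holds(a,c), holds(b,b), holds(b,c), holds(c,a), holds(c,b), holds(c,c), linked(b), marked(a)}
2. flip(c)  →  {clear(a), clear(b), clear(c), holds(a,b), holds(a,c), holds(b,b), holds(b,c), holds(c,a), holds(c,b), linked(b), marked(a)}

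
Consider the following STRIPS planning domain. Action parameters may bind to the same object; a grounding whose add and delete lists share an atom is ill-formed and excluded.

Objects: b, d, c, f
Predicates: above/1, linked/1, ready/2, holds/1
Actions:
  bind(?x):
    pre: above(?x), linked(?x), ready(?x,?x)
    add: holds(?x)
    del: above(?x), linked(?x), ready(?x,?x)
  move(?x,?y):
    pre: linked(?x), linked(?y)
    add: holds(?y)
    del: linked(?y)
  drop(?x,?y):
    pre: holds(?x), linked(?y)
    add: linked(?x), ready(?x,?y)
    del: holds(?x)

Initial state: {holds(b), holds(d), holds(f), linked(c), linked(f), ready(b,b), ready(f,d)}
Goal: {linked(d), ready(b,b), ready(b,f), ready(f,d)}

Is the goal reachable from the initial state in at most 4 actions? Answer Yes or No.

1. drop(b,f)  →  {holds(d), holds(f), linked(b), linked(c), linked(f), ready(b,b), ready(b,f), ready(f,d)}
2. drop(d,b)  →  {holds(f), linked(b), linked(c), linked(d), linked(f), ready(b,b), ready(b,f), ready(d,b), ready(f,d)}
optimal plan length = 2; 2 ≤ 4

Yes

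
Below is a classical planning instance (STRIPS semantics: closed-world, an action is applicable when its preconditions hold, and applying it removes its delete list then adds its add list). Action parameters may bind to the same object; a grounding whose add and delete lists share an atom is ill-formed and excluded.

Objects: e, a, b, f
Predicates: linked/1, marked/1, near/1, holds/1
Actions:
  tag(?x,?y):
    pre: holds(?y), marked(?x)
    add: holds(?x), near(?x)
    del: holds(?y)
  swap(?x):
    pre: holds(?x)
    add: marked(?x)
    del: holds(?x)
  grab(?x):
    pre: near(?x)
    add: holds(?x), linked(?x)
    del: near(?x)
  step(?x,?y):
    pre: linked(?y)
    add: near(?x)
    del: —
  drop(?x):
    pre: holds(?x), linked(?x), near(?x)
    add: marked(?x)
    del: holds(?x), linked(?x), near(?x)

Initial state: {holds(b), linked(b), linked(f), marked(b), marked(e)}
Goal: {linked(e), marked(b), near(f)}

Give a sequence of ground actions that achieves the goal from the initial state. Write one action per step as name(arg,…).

tag(e,b); grab(e); step(f,e)

1. tag(e,b)  →  {holds(e), linked(b), linked(f), marked(b), marked(e), near(e)}
2. grab(e)  →  {holds(e), linked(b), linked(e), linked(f), marked(b), marked(e)}
3. step(f,e)  →  {holds(e), linked(b), linked(e), linked(f), marked(b), marked(e), near(f)}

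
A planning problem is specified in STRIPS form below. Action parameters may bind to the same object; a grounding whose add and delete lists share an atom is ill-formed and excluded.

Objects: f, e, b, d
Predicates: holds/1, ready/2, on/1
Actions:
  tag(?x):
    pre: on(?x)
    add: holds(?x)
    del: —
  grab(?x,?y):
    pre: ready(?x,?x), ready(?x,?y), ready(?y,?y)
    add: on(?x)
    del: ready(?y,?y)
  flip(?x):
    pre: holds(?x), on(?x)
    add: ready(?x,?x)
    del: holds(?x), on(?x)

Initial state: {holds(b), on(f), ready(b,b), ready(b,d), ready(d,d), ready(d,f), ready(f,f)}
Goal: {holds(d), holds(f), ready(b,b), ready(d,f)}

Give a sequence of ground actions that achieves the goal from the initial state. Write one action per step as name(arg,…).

tag(f); grab(d,f); tag(d)

1. tag(f)  →  {holds(b), holds(f), on(f), ready(b,b), ready(b,d), ready(d,d), ready(d,f), ready(f,f)}
2. grab(d,f)  →  {holds(b), holds(f), on(d), on(f), ready(b,b), ready(b,d), ready(d,d), ready(d,f)}
3. tag(d)  →  {holds(b), holds(d), holds(f), on(d), on(f), ready(b,b), ready(b,d), ready(d,d), ready(d,f)}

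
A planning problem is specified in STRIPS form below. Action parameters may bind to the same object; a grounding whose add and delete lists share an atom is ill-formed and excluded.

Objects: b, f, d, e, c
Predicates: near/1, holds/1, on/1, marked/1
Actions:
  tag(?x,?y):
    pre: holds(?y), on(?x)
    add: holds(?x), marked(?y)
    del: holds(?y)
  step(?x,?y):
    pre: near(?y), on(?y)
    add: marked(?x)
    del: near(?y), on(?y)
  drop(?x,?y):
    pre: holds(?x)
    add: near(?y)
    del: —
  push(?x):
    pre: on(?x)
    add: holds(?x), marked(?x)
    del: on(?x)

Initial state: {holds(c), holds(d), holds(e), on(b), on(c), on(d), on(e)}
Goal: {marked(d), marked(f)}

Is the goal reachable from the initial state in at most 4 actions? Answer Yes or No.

Yes

1. tag(b,d)  →  {holds(b), holds(c), holds(e), marked(d), on(b), on(c), on(d), on(e)}
2. drop(b,b)  →  {holds(b), holds(c), holds(e), marked(d), near(b), on(b), on(c), on(d), on(e)}
3. step(f,b)  →  {holds(b), holds(c), holds(e), marked(d), marked(f), on(c), on(d), on(e)}
optimal plan length = 3; 3 ≤ 4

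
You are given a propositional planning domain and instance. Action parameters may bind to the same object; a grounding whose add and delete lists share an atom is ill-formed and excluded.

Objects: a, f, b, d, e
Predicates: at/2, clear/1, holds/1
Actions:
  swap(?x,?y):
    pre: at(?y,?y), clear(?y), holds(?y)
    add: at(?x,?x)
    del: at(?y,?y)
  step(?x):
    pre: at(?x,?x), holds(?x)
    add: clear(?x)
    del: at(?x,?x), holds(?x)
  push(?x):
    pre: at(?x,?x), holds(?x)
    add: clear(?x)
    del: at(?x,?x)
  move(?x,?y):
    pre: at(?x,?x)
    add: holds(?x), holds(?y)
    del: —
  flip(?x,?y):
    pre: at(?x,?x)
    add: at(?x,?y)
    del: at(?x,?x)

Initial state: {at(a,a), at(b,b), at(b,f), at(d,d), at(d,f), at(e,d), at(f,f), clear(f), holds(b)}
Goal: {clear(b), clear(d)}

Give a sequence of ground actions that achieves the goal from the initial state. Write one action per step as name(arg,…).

step(b); move(a,d); step(d)

1. step(b)  →  {at(a,a), at(b,f), at(d,d), at(d,f), at(e,d), at(f,f), clear(b), clear(f)}
2. move(a,d)  →  {at(a,a), at(b,f), at(d,d), at(d,f), at(e,d), at(f,f), clear(b), clear(f), holds(a), holds(d)}
3. step(d)  →  {at(a,a), at(b,f), at(d,f), at(e,d), at(f,f), clear(b), clear(d), clear(f), holds(a)}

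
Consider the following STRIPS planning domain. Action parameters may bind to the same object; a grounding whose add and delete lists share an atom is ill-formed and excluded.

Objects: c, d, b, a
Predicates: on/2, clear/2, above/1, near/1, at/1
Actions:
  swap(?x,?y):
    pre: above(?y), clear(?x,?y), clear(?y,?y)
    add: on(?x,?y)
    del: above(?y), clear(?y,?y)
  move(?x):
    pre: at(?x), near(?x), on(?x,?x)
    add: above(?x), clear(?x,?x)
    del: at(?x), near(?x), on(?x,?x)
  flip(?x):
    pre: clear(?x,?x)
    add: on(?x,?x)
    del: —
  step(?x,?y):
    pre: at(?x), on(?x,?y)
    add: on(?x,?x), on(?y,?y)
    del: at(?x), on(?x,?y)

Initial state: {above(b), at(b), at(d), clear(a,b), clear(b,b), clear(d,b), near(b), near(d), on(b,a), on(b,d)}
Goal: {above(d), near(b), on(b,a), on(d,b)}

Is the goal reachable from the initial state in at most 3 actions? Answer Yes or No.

1. swap(d,b)  →  {at(b), at(d), clear(a,b), clear(d,b), near(b), near(d), on(b,a), on(b,d), on(d,b)}
2. step(b,d)  →  {at(d), clear(a,b), clear(d,b), near(b), near(d), on(b,a), on(b,b), on(d,b), on(d,d)}
3. move(d)  →  {above(d), clear(a,b), clear(d,b), clear(d,d), near(b), on(b,a), on(b,b), on(d,b)}
optimal plan length = 3; 3 ≤ 3

Yes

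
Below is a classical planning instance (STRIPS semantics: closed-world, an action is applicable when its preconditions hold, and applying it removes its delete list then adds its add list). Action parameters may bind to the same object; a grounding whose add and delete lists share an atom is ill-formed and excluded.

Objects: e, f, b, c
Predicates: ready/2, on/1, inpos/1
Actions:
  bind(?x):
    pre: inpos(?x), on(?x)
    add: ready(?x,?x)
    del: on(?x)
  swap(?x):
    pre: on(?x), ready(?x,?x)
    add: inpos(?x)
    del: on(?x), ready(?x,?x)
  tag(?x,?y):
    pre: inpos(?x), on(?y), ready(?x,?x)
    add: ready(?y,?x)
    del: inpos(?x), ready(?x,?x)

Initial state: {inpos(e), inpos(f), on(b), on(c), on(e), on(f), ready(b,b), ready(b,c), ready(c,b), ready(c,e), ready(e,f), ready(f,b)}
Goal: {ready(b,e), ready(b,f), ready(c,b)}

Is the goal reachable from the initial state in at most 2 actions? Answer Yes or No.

No

1. bind(e)  →  {inpos(e), inpos(f), on(b), on(c), on(f), ready(b,b), ready(b,c), ready(c,b), ready(c,e), ready(e,e), ready(e,f), ready(f,b)}
2. bind(f)  →  {inpos(e), inpos(f), on(b), on(c), ready(b,b), ready(b,c), ready(c,b), ready(c,e), ready(e,e), ready(e,f), ready(f,b), ready(f,f)}
3. tag(e,b)  →  {inpos(f), on(b), on(c), ready(b,b), ready(b,c), ready(b,e), ready(c,b), ready(c,e), ready(e,f), ready(f,b), ready(f,f)}
4. tag(f,b)  →  {on(b), on(c), ready(b,b), ready(b,c), ready(b,e), ready(b,f), ready(c,b), ready(c,e), ready(e,f), ready(f,b)}
optimal plan length = 4; 4 > 2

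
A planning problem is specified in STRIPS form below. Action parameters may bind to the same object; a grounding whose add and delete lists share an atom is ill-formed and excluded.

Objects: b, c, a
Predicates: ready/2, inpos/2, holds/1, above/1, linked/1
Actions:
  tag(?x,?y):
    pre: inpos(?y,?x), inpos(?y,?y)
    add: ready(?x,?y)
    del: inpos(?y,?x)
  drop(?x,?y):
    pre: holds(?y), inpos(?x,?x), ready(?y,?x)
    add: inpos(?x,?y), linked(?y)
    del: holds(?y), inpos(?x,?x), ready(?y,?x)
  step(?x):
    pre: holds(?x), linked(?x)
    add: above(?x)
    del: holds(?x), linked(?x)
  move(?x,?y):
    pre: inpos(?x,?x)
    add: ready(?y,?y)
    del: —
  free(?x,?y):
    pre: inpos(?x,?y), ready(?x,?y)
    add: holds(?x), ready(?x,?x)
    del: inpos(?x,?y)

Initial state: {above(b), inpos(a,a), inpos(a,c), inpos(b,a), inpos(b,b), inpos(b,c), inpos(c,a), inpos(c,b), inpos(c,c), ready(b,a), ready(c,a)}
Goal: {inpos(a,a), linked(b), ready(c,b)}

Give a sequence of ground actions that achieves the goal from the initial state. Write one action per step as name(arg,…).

tag(b,c); tag(c,b); free(b,a); drop(c,b)

1. tag(b,c)  →  {above(b), inpos(a,a), inpos(a,c), inpos(b,a), inpos(b,b), inpos(b,c), inpos(c,a), inpos(c,c), ready(b,a), ready(b,c), ready(c,a)}
2. tag(c,b)  →  {above(b), inpos(a,a), inpos(a,c), inpos(b,a), inpos(b,b), inpos(c,a), inpos(c,c), ready(b,a), ready(b,c), ready(c,a), ready(c,b)}
3. free(b,a)  →  {above(b), holds(b), inpos(a,a), inpos(a,c), inpos(b,b), inpos(c,a), inpos(c,c), ready(b,a), ready(b,b), ready(b,c), ready(c,a), ready(c,b)}
4. drop(c,b)  →  {above(b), inpos(a,a), inpos(a,c), inpos(b,b), inpos(c,a), inpos(c,b), linked(b), ready(b,a), ready(b,b), ready(c,a), ready(c,b)}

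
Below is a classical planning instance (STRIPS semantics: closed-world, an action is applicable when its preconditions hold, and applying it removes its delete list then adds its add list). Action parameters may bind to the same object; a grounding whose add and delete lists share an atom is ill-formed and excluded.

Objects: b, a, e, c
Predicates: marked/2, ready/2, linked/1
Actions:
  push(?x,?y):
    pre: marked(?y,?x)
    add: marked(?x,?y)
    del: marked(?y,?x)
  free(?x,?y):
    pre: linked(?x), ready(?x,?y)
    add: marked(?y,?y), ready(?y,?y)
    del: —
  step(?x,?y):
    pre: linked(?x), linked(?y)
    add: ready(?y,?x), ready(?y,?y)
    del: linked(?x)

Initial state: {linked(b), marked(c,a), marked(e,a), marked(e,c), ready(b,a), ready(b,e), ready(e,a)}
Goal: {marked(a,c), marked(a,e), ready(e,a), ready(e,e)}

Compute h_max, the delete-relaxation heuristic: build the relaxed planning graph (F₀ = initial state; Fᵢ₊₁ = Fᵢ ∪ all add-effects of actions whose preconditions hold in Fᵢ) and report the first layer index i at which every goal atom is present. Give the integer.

F0 = init (7 atoms)
F1 = F0 ∪ {marked(a,a), marked(a,c), marked(a,e), marked(c,e), marked(e,e), ready(a,a), ready(b,b), ready(e,e)}  (15 atoms)
goal ⊆ F1  ⇒  h_max = 1

1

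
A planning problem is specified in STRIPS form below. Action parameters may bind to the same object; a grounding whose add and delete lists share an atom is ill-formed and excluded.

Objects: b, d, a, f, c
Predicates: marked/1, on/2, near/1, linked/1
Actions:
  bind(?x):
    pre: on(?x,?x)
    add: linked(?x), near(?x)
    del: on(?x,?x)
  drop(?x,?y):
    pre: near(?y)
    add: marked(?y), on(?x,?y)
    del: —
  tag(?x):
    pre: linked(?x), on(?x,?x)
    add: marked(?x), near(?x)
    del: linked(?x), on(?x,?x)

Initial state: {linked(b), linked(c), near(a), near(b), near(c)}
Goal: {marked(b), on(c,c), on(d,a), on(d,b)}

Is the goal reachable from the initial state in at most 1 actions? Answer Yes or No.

1. drop(d,b)  →  {linked(b), linked(c), marked(b), near(a), near(b), near(c), on(d,b)}
2. drop(d,a)  →  {linked(b), linked(c), marked(a), marked(b), near(a), near(b), near(c), on(d,a), on(d,b)}
3. drop(c,c)  →  {linked(b), linked(c), marked(a), marked(b), marked(c), near(a), near(b), near(c), on(c,c), on(d,a), on(d,b)}
optimal plan length = 3; 3 > 1

No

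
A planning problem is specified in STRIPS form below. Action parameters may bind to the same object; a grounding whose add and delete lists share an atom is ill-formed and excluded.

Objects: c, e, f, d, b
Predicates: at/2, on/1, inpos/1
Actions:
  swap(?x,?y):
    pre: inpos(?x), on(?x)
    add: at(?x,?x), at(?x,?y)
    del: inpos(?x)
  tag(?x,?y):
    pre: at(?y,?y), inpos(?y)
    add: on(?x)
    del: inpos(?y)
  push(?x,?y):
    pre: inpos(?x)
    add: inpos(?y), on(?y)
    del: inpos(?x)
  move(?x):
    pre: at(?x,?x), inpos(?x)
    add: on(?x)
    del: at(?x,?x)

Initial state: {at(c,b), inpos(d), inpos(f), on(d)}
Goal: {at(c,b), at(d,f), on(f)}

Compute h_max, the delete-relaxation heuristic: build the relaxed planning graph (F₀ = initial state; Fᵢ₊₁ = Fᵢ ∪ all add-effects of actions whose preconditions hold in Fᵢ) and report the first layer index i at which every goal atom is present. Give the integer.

F0 = init (4 atoms)
F1 = F0 ∪ {at(d,b), at(d,c), at(d,d), at(d,e), at(d,f), inpos(b), inpos(c), inpos(e), on(b), on(c), on(e), on(f)}  (16 atoms)
goal ⊆ F1  ⇒  h_max = 1

1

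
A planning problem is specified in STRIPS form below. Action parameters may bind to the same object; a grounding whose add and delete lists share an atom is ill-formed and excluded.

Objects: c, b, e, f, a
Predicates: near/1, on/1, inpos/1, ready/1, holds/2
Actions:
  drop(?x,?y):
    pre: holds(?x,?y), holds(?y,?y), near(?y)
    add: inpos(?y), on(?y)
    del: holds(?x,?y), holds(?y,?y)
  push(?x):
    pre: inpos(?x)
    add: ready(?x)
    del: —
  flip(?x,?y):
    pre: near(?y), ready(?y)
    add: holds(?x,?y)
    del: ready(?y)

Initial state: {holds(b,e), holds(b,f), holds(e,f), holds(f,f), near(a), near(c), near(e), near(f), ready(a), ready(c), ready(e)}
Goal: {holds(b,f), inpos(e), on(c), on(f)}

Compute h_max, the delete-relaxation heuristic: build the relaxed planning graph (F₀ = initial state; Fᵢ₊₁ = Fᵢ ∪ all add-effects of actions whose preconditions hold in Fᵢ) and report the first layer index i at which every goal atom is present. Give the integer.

F0 = init (11 atoms)
F1 = F0 ∪ {holds(a,a), holds(a,c), holds(a,e), holds(b,a), holds(b,c), holds(c,a), holds(c,c), holds(c,e), holds(e,a), holds(e,c), holds(e,e), holds(f,a), holds(f,c), holds(f,e), inpos(f), on(f)}  (27 atoms)
F2 = F1 ∪ {inpos(a), inpos(c), inpos(e), on(a), on(c), on(e), ready(f)}  (34 atoms)
goal ⊆ F2  ⇒  h_max = 2

2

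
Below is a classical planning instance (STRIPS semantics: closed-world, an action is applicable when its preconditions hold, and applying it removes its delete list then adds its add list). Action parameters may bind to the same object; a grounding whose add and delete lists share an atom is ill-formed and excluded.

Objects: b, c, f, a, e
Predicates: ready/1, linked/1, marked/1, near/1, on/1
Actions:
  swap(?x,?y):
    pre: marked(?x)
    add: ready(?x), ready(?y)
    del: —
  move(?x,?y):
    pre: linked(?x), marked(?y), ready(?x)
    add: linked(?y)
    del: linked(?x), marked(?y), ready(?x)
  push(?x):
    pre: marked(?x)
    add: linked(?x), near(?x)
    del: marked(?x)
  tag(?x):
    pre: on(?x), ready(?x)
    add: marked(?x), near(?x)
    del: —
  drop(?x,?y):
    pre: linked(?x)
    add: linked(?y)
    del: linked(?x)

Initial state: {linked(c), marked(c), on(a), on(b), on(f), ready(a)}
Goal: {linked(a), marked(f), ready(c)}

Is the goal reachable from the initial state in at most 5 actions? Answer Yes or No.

Yes

1. swap(c,f)  →  {linked(c), marked(c), on(a), on(b), on(f), ready(a), ready(c), ready(f)}
2. tag(f)  →  {linked(c), marked(c), marked(f), near(f), on(a), on(b), on(f), ready(a), ready(c), ready(f)}
3. drop(c,a)  →  {linked(a), marked(c), marked(f), near(f), on(a), on(b), on(f), ready(a), ready(c), ready(f)}
optimal plan length = 3; 3 ≤ 5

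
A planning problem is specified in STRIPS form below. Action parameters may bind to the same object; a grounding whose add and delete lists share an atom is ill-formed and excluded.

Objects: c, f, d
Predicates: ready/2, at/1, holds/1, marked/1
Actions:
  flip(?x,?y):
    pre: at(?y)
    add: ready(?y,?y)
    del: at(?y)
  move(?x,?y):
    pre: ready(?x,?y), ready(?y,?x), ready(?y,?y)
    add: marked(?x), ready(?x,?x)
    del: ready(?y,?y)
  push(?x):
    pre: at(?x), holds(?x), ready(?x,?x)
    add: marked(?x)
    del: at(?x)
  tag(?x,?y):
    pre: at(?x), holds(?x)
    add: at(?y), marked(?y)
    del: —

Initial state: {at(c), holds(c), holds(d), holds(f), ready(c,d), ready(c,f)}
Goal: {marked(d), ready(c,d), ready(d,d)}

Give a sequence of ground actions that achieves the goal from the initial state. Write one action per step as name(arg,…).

tag(c,d); flip(c,d)

1. tag(c,d)  →  {at(c), at(d), holds(c), holds(d), holds(f), marked(d), ready(c,d), ready(c,f)}
2. flip(c,d)  →  {at(c), holds(c), holds(d), holds(f), marked(d), ready(c,d), ready(c,f), ready(d,d)}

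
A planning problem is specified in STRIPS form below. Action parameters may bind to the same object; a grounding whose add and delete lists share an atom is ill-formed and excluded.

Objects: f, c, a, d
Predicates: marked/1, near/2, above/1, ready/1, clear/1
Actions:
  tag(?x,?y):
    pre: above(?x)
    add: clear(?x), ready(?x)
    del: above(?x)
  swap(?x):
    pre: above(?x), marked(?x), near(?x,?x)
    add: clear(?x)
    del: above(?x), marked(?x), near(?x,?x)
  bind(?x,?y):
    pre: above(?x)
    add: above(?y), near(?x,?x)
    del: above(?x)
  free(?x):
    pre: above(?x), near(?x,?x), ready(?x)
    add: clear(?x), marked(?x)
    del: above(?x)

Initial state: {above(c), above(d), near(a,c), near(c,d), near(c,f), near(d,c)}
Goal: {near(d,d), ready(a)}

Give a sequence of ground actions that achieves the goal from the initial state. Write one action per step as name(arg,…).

bind(d,a); tag(a,f)

1. bind(d,a)  →  {above(a), above(c), near(a,c), near(c,d), near(c,f), near(d,c), near(d,d)}
2. tag(a,f)  →  {above(c), clear(a), near(a,c), near(c,d), near(c,f), near(d,c), near(d,d), ready(a)}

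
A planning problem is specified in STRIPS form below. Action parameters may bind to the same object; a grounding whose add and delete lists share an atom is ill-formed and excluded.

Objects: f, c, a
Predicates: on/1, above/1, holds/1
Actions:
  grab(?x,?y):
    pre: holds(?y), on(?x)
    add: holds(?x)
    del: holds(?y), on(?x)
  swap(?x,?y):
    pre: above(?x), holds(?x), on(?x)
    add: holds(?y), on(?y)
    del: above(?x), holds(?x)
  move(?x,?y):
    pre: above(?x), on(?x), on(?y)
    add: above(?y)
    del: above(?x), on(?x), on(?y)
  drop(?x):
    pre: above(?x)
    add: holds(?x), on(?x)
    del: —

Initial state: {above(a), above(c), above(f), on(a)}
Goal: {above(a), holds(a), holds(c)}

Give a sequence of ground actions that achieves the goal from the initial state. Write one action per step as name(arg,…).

1. drop(c)  →  {above(a), above(c), above(f), holds(c), on(a), on(c)}
2. drop(a)  →  {above(a), above(c), above(f), holds(a), holds(c), on(a), on(c)}

drop(c); drop(a)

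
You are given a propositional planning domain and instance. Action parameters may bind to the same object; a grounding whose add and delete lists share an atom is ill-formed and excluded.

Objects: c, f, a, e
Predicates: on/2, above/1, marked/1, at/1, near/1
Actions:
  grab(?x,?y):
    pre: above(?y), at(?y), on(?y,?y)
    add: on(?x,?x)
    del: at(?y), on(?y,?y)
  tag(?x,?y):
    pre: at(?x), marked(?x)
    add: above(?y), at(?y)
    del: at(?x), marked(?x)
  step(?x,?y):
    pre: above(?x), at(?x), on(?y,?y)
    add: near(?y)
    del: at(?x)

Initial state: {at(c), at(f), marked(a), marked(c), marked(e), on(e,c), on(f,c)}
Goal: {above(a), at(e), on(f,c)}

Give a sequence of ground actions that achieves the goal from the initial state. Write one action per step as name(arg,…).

1. tag(c,a)  →  {above(a), at(a), at(f), marked(a), marked(e), on(e,c), on(f,c)}
2. tag(a,e)  →  {above(a), above(e), at(e), at(f), marked(e), on(e,c), on(f,c)}

tag(c,a); tag(a,e)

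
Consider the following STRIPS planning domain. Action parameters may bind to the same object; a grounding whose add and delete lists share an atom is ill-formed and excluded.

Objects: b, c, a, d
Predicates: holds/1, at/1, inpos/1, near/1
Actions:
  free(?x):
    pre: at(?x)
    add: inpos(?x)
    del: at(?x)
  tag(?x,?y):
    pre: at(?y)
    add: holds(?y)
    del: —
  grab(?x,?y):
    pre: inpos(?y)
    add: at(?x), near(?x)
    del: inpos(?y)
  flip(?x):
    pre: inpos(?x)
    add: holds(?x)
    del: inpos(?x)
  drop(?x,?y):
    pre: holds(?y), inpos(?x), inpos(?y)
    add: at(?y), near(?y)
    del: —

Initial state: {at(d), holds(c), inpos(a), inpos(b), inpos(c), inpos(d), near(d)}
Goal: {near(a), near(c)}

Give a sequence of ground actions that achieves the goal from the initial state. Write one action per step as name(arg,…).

grab(c,b); grab(a,c)

1. grab(c,b)  →  {at(c), at(d), holds(c), inpos(a), inpos(c), inpos(d), near(c), near(d)}
2. grab(a,c)  →  {at(a), at(c), at(d), holds(c), inpos(a), inpos(d), near(a), near(c), near(d)}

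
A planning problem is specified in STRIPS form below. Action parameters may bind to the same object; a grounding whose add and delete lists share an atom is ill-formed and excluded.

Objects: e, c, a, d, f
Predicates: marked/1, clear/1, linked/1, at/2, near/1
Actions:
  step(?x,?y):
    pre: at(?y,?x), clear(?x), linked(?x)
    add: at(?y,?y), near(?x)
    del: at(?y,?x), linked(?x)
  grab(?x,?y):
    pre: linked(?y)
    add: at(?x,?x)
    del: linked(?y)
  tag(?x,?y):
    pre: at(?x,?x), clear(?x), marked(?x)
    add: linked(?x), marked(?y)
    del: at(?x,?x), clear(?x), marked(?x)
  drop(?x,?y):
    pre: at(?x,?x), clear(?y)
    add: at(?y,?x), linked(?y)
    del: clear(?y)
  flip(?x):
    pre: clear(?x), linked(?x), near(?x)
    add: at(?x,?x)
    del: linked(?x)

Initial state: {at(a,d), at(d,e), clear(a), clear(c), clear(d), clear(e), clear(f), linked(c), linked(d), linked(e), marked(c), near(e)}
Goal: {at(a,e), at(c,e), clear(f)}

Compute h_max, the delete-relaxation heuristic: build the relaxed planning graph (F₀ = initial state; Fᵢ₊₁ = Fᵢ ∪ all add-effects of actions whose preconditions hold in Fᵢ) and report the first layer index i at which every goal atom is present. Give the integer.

2

F0 = init (12 atoms)
F1 = F0 ∪ {at(a,a), at(c,c), at(d,d), at(e,e), at(f,f), near(d)}  (18 atoms)
F2 = F1 ∪ {at(a,c), at(a,e), at(a,f), at(c,a), at(c,d), at(c,e), at(c,f), at(d,a), at(d,c), at(d,f), at(e,a), at(e,c), at(e,d), at(e,f), at(f,a), at(f,c), at(f,d), at(f,e), linked(a), linked(f), marked(a), marked(d), marked(e), marked(f)}  (42 atoms)
goal ⊆ F2  ⇒  h_max = 2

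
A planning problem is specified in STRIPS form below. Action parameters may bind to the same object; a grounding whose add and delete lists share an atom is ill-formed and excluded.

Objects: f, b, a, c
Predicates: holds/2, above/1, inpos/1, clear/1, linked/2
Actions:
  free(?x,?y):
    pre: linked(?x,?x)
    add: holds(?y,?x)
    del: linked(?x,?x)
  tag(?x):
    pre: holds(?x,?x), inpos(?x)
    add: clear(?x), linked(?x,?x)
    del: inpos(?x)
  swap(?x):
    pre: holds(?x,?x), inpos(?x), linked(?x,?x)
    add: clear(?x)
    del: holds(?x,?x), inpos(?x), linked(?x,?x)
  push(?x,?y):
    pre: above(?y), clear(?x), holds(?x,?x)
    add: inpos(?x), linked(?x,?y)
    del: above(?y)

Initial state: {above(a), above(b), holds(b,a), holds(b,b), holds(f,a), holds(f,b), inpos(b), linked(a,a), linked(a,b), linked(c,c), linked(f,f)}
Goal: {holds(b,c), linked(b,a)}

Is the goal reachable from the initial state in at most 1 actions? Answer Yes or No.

No

1. free(c,b)  →  {above(a), above(b), holds(b,a), holds(b,b), holds(b,c), holds(f,a), holds(f,b), inpos(b), linked(a,a), linked(a,b), linked(f,f)}
2. tag(b)  →  {above(a), above(b), clear(b), holds(b,a), holds(b,b), holds(b,c), holds(f,a), holds(f,b), linked(a,a), linked(a,b), linked(b,b), linked(f,f)}
3. push(b,a)  →  {above(b), clear(b), holds(b,a), holds(b,b), holds(b,c), holds(f,a), holds(f,b), inpos(b), linked(a,a), linked(a,b), linked(b,a), linked(b,b), linked(f,f)}
optimal plan length = 3; 3 > 1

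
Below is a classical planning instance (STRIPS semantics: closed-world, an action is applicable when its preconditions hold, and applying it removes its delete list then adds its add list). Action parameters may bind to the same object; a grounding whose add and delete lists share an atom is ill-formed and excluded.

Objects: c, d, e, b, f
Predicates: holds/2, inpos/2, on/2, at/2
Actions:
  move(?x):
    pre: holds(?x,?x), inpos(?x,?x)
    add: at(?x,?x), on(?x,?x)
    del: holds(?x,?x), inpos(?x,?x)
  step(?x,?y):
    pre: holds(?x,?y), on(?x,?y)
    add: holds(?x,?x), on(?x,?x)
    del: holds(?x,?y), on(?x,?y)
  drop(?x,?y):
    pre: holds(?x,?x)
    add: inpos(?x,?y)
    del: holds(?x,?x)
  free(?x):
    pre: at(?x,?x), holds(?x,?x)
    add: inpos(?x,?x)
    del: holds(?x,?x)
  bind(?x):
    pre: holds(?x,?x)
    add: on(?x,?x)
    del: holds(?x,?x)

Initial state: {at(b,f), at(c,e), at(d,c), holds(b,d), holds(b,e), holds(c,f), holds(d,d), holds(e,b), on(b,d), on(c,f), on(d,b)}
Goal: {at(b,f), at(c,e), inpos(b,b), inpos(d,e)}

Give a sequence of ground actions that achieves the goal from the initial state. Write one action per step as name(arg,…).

step(b,d); drop(d,e); drop(b,b)

1. step(b,d)  →  {at(b,f), at(c,e), at(d,c), holds(b,b), holds(b,e), holds(c,f), holds(d,d), holds(e,b), on(b,b), on(c,f), on(d,b)}
2. drop(d,e)  →  {at(b,f), at(c,e), at(d,c), holds(b,b), holds(b,e), holds(c,f), holds(e,b), inpos(d,e), on(b,b), on(c,f), on(d,b)}
3. drop(b,b)  →  {at(b,f), at(c,e), at(d,c), holds(b,e), holds(c,f), holds(e,b), inpos(b,b), inpos(d,e), on(b,b), on(c,f), on(d,b)}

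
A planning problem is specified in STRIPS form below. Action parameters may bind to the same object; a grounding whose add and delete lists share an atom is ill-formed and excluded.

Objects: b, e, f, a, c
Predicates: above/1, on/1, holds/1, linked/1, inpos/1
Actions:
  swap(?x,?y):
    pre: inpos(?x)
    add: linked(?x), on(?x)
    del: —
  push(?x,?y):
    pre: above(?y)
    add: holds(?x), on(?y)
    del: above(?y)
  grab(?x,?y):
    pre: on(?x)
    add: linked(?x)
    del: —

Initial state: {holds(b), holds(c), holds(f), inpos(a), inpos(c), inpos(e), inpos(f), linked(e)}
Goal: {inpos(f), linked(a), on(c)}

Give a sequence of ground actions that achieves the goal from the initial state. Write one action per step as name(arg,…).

swap(a,b); swap(c,b)

1. swap(a,b)  →  {holds(b), holds(c), holds(f), inpos(a), inpos(c), inpos(e), inpos(f), linked(a), linked(e), on(a)}
2. swap(c,b)  →  {holds(b), holds(c), holds(f), inpos(a), inpos(c), inpos(e), inpos(f), linked(a), linked(c), linked(e), on(a), on(c)}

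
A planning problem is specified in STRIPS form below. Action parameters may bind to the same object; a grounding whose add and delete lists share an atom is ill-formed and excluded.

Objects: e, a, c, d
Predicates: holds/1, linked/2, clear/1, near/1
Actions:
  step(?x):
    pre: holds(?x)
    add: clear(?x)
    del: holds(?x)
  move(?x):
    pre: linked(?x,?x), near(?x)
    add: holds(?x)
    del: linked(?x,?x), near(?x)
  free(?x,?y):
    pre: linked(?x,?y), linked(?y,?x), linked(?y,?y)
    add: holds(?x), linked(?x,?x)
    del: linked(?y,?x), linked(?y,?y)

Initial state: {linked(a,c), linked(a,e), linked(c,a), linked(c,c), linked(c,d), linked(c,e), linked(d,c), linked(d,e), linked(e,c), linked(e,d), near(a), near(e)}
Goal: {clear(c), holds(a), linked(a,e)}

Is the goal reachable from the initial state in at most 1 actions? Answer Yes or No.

1. free(e,c)  →  {holds(e), linked(a,c), linked(a,e), linked(c,a), linked(c,d), linked(d,c), linked(d,e), linked(e,c), linked(e,d), linked(e,e), near(a), near(e)}
2. free(d,e)  →  {holds(d), holds(e), linked(a,c), linked(a,e), linked(c,a), linked(c,d), linked(d,c), linked(d,d), linked(d,e), linked(e,c), near(a), near(e)}
3. free(c,d)  →  {holds(c), holds(d), holds(e), linked(a,c), linked(a,e), linked(c,a), linked(c,c), linked(c,d), linked(d,e), linked(e,c), near(a), near(e)}
4. step(c)  →  {clear(c), holds(d), holds(e), linked(a,c), linked(a,e), linked(c,a), linked(c,c), linked(c,d), linked(d,e), linked(e,c), near(a), near(e)}
5. free(a,c)  →  {clear(c), holds(a), holds(d), holds(e), linked(a,a), linked(a,c), linked(a,e), linked(c,d), linked(d,e), linked(e,c), near(a), near(e)}
optimal plan length = 5; 5 > 1

No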